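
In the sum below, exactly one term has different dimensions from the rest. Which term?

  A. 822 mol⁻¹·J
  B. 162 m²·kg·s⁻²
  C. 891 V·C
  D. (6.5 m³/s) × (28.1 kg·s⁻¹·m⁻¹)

A.

Work out the base dimensions of each:
  A. J·mol⁻¹ = N·m·mol⁻¹ = kg·m²·s⁻²·mol⁻¹
  B. kg·m²·s⁻²
  C. C·V = s·A·J·C⁻¹ = kg·m²·s⁻²
  D. [m³·s⁻¹] · [kg·m⁻¹·s⁻¹] = kg·m²·s⁻²
All reduce to kg·m²·s⁻² except A., which is kg·m²·s⁻²·mol⁻¹.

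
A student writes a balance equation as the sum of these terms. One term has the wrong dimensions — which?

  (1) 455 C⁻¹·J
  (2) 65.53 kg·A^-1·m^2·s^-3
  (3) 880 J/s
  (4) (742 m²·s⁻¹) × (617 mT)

Work out the base dimensions of each:
  (1) J·C⁻¹ = N·m·(s·A)⁻¹ = kg·m²·s⁻³·A⁻¹
  (2) kg·m²·s⁻³·A⁻¹
  (3) J·s⁻¹ = N·m·s⁻¹ = kg·m²·s⁻³
  (4) [m²·s⁻¹] · [kg·s⁻²·A⁻¹] = kg·m²·s⁻³·A⁻¹
All reduce to kg·m²·s⁻³·A⁻¹ except (3), which is kg·m²·s⁻³.

(3)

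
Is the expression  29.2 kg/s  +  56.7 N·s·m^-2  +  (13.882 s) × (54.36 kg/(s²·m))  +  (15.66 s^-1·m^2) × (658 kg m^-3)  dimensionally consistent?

No

Reduce each to base SI dimensions:
  29.2 kg/s:  kg·s⁻¹
  56.7 N·s·m^-2:  N·s·m⁻² = kg·m·s⁻²·s·m⁻² = kg·m⁻¹·s⁻¹
  (13.882 s) × (54.36 kg/(s²·m)):  [s] · [kg·m⁻¹·s⁻²] = kg·m⁻¹·s⁻¹
  (15.66 s^-1·m^2) × (658 kg m^-3):  [m²·s⁻¹] · [kg·m⁻³] = kg·m⁻¹·s⁻¹
The terms do not share a single dimension (kg·m⁻¹·s⁻¹ vs kg·s⁻¹).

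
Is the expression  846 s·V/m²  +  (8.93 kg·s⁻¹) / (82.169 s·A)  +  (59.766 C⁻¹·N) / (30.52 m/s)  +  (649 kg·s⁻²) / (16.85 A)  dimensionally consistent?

Yes

Reduce each to base SI dimensions:
  846 s·V/m²:  V·s·m⁻² = J·C⁻¹·s·m⁻² = kg·s⁻²·A⁻¹
  (8.93 kg·s⁻¹) / (82.169 s·A):  [kg·s⁻¹] / [s·A] = kg·s⁻²·A⁻¹
  (59.766 C⁻¹·N) / (30.52 m/s):  [kg·m·s⁻³·A⁻¹] / [m·s⁻¹] = kg·s⁻²·A⁻¹
  (649 kg·s⁻²) / (16.85 A):  [kg·s⁻²] / [A] = kg·s⁻²·A⁻¹
Every term reduces to kg·s⁻²·A⁻¹.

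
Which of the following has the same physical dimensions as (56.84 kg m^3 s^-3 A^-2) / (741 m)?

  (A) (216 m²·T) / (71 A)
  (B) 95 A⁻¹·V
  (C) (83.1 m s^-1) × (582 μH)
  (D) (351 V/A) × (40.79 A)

Reference: [kg·m³·s⁻³·A⁻²] / [m] = kg·m²·s⁻³·A⁻².
Each option:
  (A) [kg·m²·s⁻²·A⁻¹] / [A] = kg·m²·s⁻²·A⁻²
  (B) V·A⁻¹ = J·C⁻¹·A⁻¹ = kg·m²·s⁻³·A⁻²  ← same
  (C) [m·s⁻¹] · [kg·m²·s⁻²·A⁻²] = kg·m³·s⁻³·A⁻²
  (D) [kg·m²·s⁻³·A⁻²] · [A] = kg·m²·s⁻³·A⁻¹
Only (B) matches kg·m²·s⁻³·A⁻².

(B)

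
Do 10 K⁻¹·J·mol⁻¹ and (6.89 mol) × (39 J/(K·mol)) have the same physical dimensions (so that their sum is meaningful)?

Work out the base dimensions of each:
  10 K⁻¹·J·mol⁻¹:  J·mol⁻¹·K⁻¹ = N·m·mol⁻¹·K⁻¹ = kg·m²·s⁻²·K⁻¹·mol⁻¹
  (6.89 mol) × (39 J/(K·mol)):  [mol] · [kg·m²·s⁻²·K⁻¹·mol⁻¹] = kg·m²·s⁻²·K⁻¹
kg·m²·s⁻²·K⁻¹·mol⁻¹ ≠ kg·m²·s⁻²·K⁻¹, so they cannot be added.

No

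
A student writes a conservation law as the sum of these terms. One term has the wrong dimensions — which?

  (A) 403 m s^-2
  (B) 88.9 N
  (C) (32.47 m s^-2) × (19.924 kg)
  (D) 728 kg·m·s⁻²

Reduce each to base SI dimensions:
  (A) m·s⁻²
  (B) N = kg·m·s⁻²
  (C) [m·s⁻²] · [kg] = kg·m·s⁻²
  (D) kg·m·s⁻²
All reduce to kg·m·s⁻² except (A), which is m·s⁻².

(A)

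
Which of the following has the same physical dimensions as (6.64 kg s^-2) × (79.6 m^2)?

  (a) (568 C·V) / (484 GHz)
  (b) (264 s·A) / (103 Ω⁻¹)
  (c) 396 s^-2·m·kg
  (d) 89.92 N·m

Reference: [kg·s⁻²] · [m²] = kg·m²·s⁻².
Each option:
  (a) [kg·m²·s⁻²] / [s⁻¹] = kg·m²·s⁻¹
  (b) [s·A] / [kg⁻¹·m⁻²·s³·A²] = kg·m²·s⁻²·A⁻¹
  (c) kg·m·s⁻²
  (d) N·m = kg·m·s⁻²·m = kg·m²·s⁻²  ← same
Only (d) matches kg·m²·s⁻².

(d)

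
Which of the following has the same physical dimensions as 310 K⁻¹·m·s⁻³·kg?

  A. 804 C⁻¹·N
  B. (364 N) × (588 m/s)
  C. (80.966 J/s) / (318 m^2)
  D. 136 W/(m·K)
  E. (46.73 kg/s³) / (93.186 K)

Reference: kg·m·s⁻³·K⁻¹.
Each option:
  A. N·C⁻¹ = kg·m·s⁻²·(s·A)⁻¹ = kg·m·s⁻³·A⁻¹
  B. [kg·m·s⁻²] · [m·s⁻¹] = kg·m²·s⁻³
  C. [kg·m²·s⁻³] / [m²] = kg·s⁻³
  D. W·m⁻¹·K⁻¹ = J·s⁻¹·m⁻¹·K⁻¹ = kg·m·s⁻³·K⁻¹  ← same
  E. [kg·s⁻³] / [K] = kg·s⁻³·K⁻¹
Only D. matches kg·m·s⁻³·K⁻¹.

D.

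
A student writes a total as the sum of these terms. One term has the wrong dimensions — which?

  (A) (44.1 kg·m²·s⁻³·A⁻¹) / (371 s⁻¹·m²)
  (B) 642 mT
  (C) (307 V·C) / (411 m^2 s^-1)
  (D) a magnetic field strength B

(C)

Reduce each to base SI dimensions:
  (A) [kg·m²·s⁻³·A⁻¹] / [m²·s⁻¹] = kg·s⁻²·A⁻¹
  (B) T = Wb·m⁻² = kg·s⁻²·A⁻¹
  (C) [kg·m²·s⁻²] / [m²·s⁻¹] = kg·s⁻¹
  (D) [magnetic field strength B] = kg·s⁻²·A⁻¹
All reduce to kg·s⁻²·A⁻¹ except (C), which is kg·s⁻¹.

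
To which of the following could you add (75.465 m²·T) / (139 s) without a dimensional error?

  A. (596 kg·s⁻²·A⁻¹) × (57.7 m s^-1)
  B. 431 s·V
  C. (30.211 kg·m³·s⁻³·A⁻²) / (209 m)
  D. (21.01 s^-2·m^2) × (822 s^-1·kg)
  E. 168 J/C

Reference: [kg·m²·s⁻²·A⁻¹] / [s] = kg·m²·s⁻³·A⁻¹.
Each option:
  A. [kg·s⁻²·A⁻¹] · [m·s⁻¹] = kg·m·s⁻³·A⁻¹
  B. V·s = J·C⁻¹·s = kg·m²·s⁻²·A⁻¹
  C. [kg·m³·s⁻³·A⁻²] / [m] = kg·m²·s⁻³·A⁻²
  D. [m²·s⁻²] · [kg·s⁻¹] = kg·m²·s⁻³
  E. J·C⁻¹ = N·m·(s·A)⁻¹ = kg·m²·s⁻³·A⁻¹  ← same
Only E. matches kg·m²·s⁻³·A⁻¹.

E.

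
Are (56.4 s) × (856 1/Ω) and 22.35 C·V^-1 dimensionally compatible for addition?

Yes

Dimensions:
  (56.4 s) × (856 1/Ω):  [s] · [kg⁻¹·m⁻²·s³·A²] = kg⁻¹·m⁻²·s⁴·A²
  22.35 C·V^-1:  C·V⁻¹ = s·A·(J·C⁻¹)⁻¹ = kg⁻¹·m⁻²·s⁴·A²
Both are kg⁻¹·m⁻²·s⁴·A², so they have the same dimensions and can be added.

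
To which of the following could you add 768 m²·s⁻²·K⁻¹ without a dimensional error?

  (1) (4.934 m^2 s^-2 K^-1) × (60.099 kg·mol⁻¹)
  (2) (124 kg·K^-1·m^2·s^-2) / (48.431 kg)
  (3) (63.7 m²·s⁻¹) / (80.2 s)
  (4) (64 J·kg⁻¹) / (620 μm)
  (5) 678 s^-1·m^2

(2)

Reference: m²·s⁻²·K⁻¹.
Each option:
  (1) [m²·s⁻²·K⁻¹] · [kg·mol⁻¹] = kg·m²·s⁻²·K⁻¹·mol⁻¹
  (2) [kg·m²·s⁻²·K⁻¹] / [kg] = m²·s⁻²·K⁻¹  ← same
  (3) [m²·s⁻¹] / [s] = m²·s⁻²
  (4) [m²·s⁻²] / [m] = m·s⁻²
  (5) m²·s⁻¹
Only (2) matches m²·s⁻²·K⁻¹.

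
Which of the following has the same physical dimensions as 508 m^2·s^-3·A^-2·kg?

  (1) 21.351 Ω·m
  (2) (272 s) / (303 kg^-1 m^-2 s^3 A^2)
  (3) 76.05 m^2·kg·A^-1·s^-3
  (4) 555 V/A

Reference: kg·m²·s⁻³·A⁻².
Each option:
  (1) Ω·m = V·A⁻¹·m = kg·m³·s⁻³·A⁻²
  (2) [s] / [kg⁻¹·m⁻²·s³·A²] = kg·m²·s⁻²·A⁻²
  (3) kg·m²·s⁻³·A⁻¹
  (4) V·A⁻¹ = J·C⁻¹·A⁻¹ = kg·m²·s⁻³·A⁻²  ← same
Only (4) matches kg·m²·s⁻³·A⁻².

(4)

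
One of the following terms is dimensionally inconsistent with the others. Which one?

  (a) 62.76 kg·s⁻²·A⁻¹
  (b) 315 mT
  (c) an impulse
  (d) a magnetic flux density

Reduce each to base SI dimensions:
  (a) kg·s⁻²·A⁻¹
  (b) T = Wb·m⁻² = kg·s⁻²·A⁻¹
  (c) [impulse] = kg·m·s⁻¹
  (d) [magnetic flux density] = kg·s⁻²·A⁻¹
All reduce to kg·s⁻²·A⁻¹ except (c), which is kg·m·s⁻¹.

(c)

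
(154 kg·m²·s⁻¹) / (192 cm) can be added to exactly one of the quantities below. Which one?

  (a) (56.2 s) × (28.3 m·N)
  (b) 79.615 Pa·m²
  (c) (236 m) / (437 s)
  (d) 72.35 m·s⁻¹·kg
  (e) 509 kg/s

Reference: [kg·m²·s⁻¹] / [m] = kg·m·s⁻¹.
Each option:
  (a) [s] · [kg·m²·s⁻²] = kg·m²·s⁻¹
  (b) Pa·m² = N·m⁻²·m² = kg·m·s⁻²
  (c) [m] / [s] = m·s⁻¹
  (d) kg·m·s⁻¹  ← same
  (e) kg·s⁻¹
Only (d) matches kg·m·s⁻¹.

(d)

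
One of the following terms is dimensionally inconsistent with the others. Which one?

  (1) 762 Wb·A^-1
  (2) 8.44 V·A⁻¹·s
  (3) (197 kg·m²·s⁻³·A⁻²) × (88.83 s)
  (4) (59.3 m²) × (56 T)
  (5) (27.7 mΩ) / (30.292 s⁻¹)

(4)

Reduce each to base SI dimensions:
  (1) Wb·A⁻¹ = V·s·A⁻¹ = kg·m²·s⁻²·A⁻²
  (2) V·s·A⁻¹ = J·C⁻¹·s·A⁻¹ = kg·m²·s⁻²·A⁻²
  (3) [kg·m²·s⁻³·A⁻²] · [s] = kg·m²·s⁻²·A⁻²
  (4) [m²] · [kg·s⁻²·A⁻¹] = kg·m²·s⁻²·A⁻¹
  (5) [kg·m²·s⁻³·A⁻²] / [s⁻¹] = kg·m²·s⁻²·A⁻²
All reduce to kg·m²·s⁻²·A⁻² except (4), which is kg·m²·s⁻²·A⁻¹.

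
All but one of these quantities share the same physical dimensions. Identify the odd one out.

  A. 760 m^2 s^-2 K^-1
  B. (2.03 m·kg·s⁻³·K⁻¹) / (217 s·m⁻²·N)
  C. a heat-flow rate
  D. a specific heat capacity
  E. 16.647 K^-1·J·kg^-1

Reduce each to base SI dimensions:
  A. m²·s⁻²·K⁻¹
  B. [kg·m·s⁻³·K⁻¹] / [kg·m⁻¹·s⁻¹] = m²·s⁻²·K⁻¹
  C. [heat-flow rate] = kg·m²·s⁻³
  D. [specific heat capacity] = m²·s⁻²·K⁻¹
  E. J·kg⁻¹·K⁻¹ = N·m·kg⁻¹·K⁻¹ = m²·s⁻²·K⁻¹
All reduce to m²·s⁻²·K⁻¹ except C., which is kg·m²·s⁻³.

C.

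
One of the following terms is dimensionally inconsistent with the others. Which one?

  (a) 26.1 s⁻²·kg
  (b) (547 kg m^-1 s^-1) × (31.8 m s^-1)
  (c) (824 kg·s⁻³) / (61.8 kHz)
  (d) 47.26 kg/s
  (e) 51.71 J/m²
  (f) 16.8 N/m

Work out the base dimensions of each:
  (a) kg·s⁻²
  (b) [kg·m⁻¹·s⁻¹] · [m·s⁻¹] = kg·s⁻²
  (c) [kg·s⁻³] / [s⁻¹] = kg·s⁻²
  (d) kg·s⁻¹
  (e) J·m⁻² = N·m·m⁻² = kg·s⁻²
  (f) N·m⁻¹ = kg·m·s⁻²·m⁻¹ = kg·s⁻²
All reduce to kg·s⁻² except (d), which is kg·s⁻¹.

(d)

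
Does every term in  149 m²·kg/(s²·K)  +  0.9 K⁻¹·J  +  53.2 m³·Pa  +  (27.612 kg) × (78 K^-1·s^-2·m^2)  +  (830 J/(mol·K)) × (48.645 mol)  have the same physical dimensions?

Reduce each to base SI dimensions:
  149 m²·kg/(s²·K):  kg·m²·s⁻²·K⁻¹
  0.9 K⁻¹·J:  J·K⁻¹ = N·m·K⁻¹ = kg·m²·s⁻²·K⁻¹
  53.2 m³·Pa:  Pa·m³ = N·m⁻²·m³ = kg·m²·s⁻²
  (27.612 kg) × (78 K^-1·s^-2·m^2):  [kg] · [m²·s⁻²·K⁻¹] = kg·m²·s⁻²·K⁻¹
  (830 J/(mol·K)) × (48.645 mol):  [kg·m²·s⁻²·K⁻¹·mol⁻¹] · [mol] = kg·m²·s⁻²·K⁻¹
The terms do not share a single dimension (kg·m²·s⁻² vs kg·m²·s⁻²·K⁻¹).

No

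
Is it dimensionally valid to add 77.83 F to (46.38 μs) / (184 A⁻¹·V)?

Reduce each to base SI dimensions:
  77.83 F:  F = C·V⁻¹ = kg⁻¹·m⁻²·s⁴·A²
  (46.38 μs) / (184 A⁻¹·V):  [s] / [kg·m²·s⁻³·A⁻²] = kg⁻¹·m⁻²·s⁴·A²
Both are kg⁻¹·m⁻²·s⁴·A², so they have the same dimensions and can be added.

Yes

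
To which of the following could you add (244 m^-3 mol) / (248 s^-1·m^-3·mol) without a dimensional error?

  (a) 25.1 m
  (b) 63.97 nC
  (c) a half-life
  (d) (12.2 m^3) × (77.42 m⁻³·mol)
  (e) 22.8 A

Reference: [m⁻³·mol] / [m⁻³·s⁻¹·mol] = s.
Each option:
  (a) m
  (b) C = s·A
  (c) [half-life] = s  ← same
  (d) [m³] · [m⁻³·mol] = mol
  (e) A
Only (c) matches s.

(c)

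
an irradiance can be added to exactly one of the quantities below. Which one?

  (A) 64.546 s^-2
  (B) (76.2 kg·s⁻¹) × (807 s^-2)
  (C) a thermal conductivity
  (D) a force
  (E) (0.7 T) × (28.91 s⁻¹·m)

Reference: [irradiance] = kg·s⁻³.
Each option:
  (A) s⁻²
  (B) [kg·s⁻¹] · [s⁻²] = kg·s⁻³  ← same
  (C) [thermal conductivity] = kg·m·s⁻³·K⁻¹
  (D) [force] = kg·m·s⁻²
  (E) [kg·s⁻²·A⁻¹] · [m·s⁻¹] = kg·m·s⁻³·A⁻¹
Only (B) matches kg·s⁻³.

(B)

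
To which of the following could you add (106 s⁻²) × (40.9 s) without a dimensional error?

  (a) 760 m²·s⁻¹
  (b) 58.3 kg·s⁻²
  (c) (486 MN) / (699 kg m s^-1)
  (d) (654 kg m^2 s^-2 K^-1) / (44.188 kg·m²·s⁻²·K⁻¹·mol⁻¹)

Reference: [s⁻²] · [s] = s⁻¹.
Each option:
  (a) m²·s⁻¹
  (b) kg·s⁻²
  (c) [kg·m·s⁻²] / [kg·m·s⁻¹] = s⁻¹  ← same
  (d) [kg·m²·s⁻²·K⁻¹] / [kg·m²·s⁻²·K⁻¹·mol⁻¹] = mol
Only (c) matches s⁻¹.

(c)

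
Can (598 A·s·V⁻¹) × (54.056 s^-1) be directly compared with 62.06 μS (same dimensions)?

Yes

Reduce each to base SI dimensions:
  (598 A·s·V⁻¹) × (54.056 s^-1):  [kg⁻¹·m⁻²·s⁴·A²] · [s⁻¹] = kg⁻¹·m⁻²·s³·A²
  62.06 μS:  S = Ω⁻¹ = kg⁻¹·m⁻²·s³·A²
Both are kg⁻¹·m⁻²·s³·A², so they have the same dimensions and can be added.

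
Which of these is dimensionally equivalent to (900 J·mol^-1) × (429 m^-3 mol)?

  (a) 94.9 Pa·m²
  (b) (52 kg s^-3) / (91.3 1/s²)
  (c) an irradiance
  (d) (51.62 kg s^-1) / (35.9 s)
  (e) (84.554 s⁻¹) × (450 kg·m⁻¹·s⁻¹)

(e)

Reference: [kg·m²·s⁻²·mol⁻¹] · [m⁻³·mol] = kg·m⁻¹·s⁻².
Each option:
  (a) Pa·m² = N·m⁻²·m² = kg·m·s⁻²
  (b) [kg·s⁻³] / [s⁻²] = kg·s⁻¹
  (c) [irradiance] = kg·s⁻³
  (d) [kg·s⁻¹] / [s] = kg·s⁻²
  (e) [s⁻¹] · [kg·m⁻¹·s⁻¹] = kg·m⁻¹·s⁻²  ← same
Only (e) matches kg·m⁻¹·s⁻².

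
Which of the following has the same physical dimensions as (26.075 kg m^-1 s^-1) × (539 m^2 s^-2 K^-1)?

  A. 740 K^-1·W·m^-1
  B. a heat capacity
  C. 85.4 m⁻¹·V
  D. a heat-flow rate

A.

Reference: [kg·m⁻¹·s⁻¹] · [m²·s⁻²·K⁻¹] = kg·m·s⁻³·K⁻¹.
Each option:
  A. W·m⁻¹·K⁻¹ = J·s⁻¹·m⁻¹·K⁻¹ = kg·m·s⁻³·K⁻¹  ← same
  B. [heat capacity] = kg·m²·s⁻²·K⁻¹
  C. V·m⁻¹ = J·C⁻¹·m⁻¹ = kg·m·s⁻³·A⁻¹
  D. [heat-flow rate] = kg·m²·s⁻³
Only A. matches kg·m·s⁻³·K⁻¹.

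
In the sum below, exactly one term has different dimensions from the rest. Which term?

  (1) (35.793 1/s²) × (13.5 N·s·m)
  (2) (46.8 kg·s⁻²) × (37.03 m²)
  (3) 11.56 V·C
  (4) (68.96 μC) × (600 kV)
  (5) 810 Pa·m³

Work out the base dimensions of each:
  (1) [s⁻²] · [kg·m²·s⁻¹] = kg·m²·s⁻³
  (2) [kg·s⁻²] · [m²] = kg·m²·s⁻²
  (3) C·V = s·A·J·C⁻¹ = kg·m²·s⁻²
  (4) [s·A] · [kg·m²·s⁻³·A⁻¹] = kg·m²·s⁻²
  (5) Pa·m³ = N·m⁻²·m³ = kg·m²·s⁻²
All reduce to kg·m²·s⁻² except (1), which is kg·m²·s⁻³.

(1)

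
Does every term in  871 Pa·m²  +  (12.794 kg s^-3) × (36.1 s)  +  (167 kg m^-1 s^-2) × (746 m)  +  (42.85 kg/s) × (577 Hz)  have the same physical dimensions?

Work out the base dimensions of each:
  871 Pa·m²:  Pa·m² = N·m⁻²·m² = kg·m·s⁻²
  (12.794 kg s^-3) × (36.1 s):  [kg·s⁻³] · [s] = kg·s⁻²
  (167 kg m^-1 s^-2) × (746 m):  [kg·m⁻¹·s⁻²] · [m] = kg·s⁻²
  (42.85 kg/s) × (577 Hz):  [kg·s⁻¹] · [s⁻¹] = kg·s⁻²
The terms do not share a single dimension (kg·m·s⁻² vs kg·s⁻²).

No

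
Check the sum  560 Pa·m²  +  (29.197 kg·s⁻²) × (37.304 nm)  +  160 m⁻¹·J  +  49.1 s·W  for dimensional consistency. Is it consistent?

No

In SI base units:
  560 Pa·m²:  Pa·m² = N·m⁻²·m² = kg·m·s⁻²
  (29.197 kg·s⁻²) × (37.304 nm):  [kg·s⁻²] · [m] = kg·m·s⁻²
  160 m⁻¹·J:  J·m⁻¹ = N·m·m⁻¹ = kg·m·s⁻²
  49.1 s·W:  W·s = J·s⁻¹·s = kg·m²·s⁻²
The terms do not share a single dimension (kg·m²·s⁻² vs kg·m·s⁻²).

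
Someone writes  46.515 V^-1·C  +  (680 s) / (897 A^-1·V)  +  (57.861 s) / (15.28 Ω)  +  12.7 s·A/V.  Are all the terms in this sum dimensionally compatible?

Reduce each to base SI dimensions:
  46.515 V^-1·C:  C·V⁻¹ = s·A·(J·C⁻¹)⁻¹ = kg⁻¹·m⁻²·s⁴·A²
  (680 s) / (897 A^-1·V):  [s] / [kg·m²·s⁻³·A⁻²] = kg⁻¹·m⁻²·s⁴·A²
  (57.861 s) / (15.28 Ω):  [s] / [kg·m²·s⁻³·A⁻²] = kg⁻¹·m⁻²·s⁴·A²
  12.7 s·A/V:  A·s·V⁻¹ = A·s·(J·C⁻¹)⁻¹ = kg⁻¹·m⁻²·s⁴·A²
Every term reduces to kg⁻¹·m⁻²·s⁴·A².

Yes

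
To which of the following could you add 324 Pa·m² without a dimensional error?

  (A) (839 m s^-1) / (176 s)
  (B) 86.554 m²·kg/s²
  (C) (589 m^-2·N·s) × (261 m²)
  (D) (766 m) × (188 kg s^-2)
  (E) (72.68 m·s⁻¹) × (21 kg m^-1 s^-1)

(D)

Reference: Pa·m² = N·m⁻²·m² = kg·m·s⁻².
Each option:
  (A) [m·s⁻¹] / [s] = m·s⁻²
  (B) kg·m²·s⁻²
  (C) [kg·m⁻¹·s⁻¹] · [m²] = kg·m·s⁻¹
  (D) [m] · [kg·s⁻²] = kg·m·s⁻²  ← same
  (E) [m·s⁻¹] · [kg·m⁻¹·s⁻¹] = kg·s⁻²
Only (D) matches kg·m·s⁻².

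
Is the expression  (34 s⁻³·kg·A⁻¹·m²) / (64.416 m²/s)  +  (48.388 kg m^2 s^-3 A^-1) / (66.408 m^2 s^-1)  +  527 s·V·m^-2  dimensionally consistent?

Yes

Dimensions:
  (34 s⁻³·kg·A⁻¹·m²) / (64.416 m²/s):  [kg·m²·s⁻³·A⁻¹] / [m²·s⁻¹] = kg·s⁻²·A⁻¹
  (48.388 kg m^2 s^-3 A^-1) / (66.408 m^2 s^-1):  [kg·m²·s⁻³·A⁻¹] / [m²·s⁻¹] = kg·s⁻²·A⁻¹
  527 s·V·m^-2:  V·s·m⁻² = J·C⁻¹·s·m⁻² = kg·s⁻²·A⁻¹
Every term reduces to kg·s⁻²·A⁻¹.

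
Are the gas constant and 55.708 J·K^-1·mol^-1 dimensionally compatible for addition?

In SI base units:
  the gas constant:  [gas constant] = kg·m²·s⁻²·K⁻¹·mol⁻¹
  55.708 J·K^-1·mol^-1:  J·mol⁻¹·K⁻¹ = N·m·mol⁻¹·K⁻¹ = kg·m²·s⁻²·K⁻¹·mol⁻¹
Both are kg·m²·s⁻²·K⁻¹·mol⁻¹, so they have the same dimensions and can be added.

Yes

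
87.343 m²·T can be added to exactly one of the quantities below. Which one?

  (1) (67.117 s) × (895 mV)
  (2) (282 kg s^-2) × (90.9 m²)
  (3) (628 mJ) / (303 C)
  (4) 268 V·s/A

Reference: T·m² = Wb·m⁻²·m² = kg·m²·s⁻²·A⁻¹.
Each option:
  (1) [s] · [kg·m²·s⁻³·A⁻¹] = kg·m²·s⁻²·A⁻¹  ← same
  (2) [kg·s⁻²] · [m²] = kg·m²·s⁻²
  (3) [kg·m²·s⁻²] / [s·A] = kg·m²·s⁻³·A⁻¹
  (4) V·s·A⁻¹ = J·C⁻¹·s·A⁻¹ = kg·m²·s⁻²·A⁻²
Only (1) matches kg·m²·s⁻²·A⁻¹.

(1)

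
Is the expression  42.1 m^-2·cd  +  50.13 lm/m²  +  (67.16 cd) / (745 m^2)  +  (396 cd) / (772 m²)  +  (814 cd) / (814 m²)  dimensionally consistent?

Reduce each to base SI dimensions:
  42.1 m^-2·cd:  cd·m⁻² = m⁻²·cd
  50.13 lm/m²:  lm·m⁻² = cd·m⁻² = m⁻²·cd
  (67.16 cd) / (745 m^2):  [cd] / [m²] = m⁻²·cd
  (396 cd) / (772 m²):  [cd] / [m²] = m⁻²·cd
  (814 cd) / (814 m²):  [cd] / [m²] = m⁻²·cd
Every term reduces to m⁻²·cd.

Yes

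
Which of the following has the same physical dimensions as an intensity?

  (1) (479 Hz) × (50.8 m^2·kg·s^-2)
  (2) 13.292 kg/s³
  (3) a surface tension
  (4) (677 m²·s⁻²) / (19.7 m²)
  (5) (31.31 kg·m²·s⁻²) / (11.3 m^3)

(2)

Reference: [intensity] = kg·s⁻³.
Each option:
  (1) [s⁻¹] · [kg·m²·s⁻²] = kg·m²·s⁻³
  (2) kg·s⁻³  ← same
  (3) [surface tension] = kg·s⁻²
  (4) [m²·s⁻²] / [m²] = s⁻²
  (5) [kg·m²·s⁻²] / [m³] = kg·m⁻¹·s⁻²
Only (2) matches kg·s⁻³.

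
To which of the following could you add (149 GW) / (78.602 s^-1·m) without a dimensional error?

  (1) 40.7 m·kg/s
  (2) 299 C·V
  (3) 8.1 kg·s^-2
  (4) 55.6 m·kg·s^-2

Reference: [kg·m²·s⁻³] / [m·s⁻¹] = kg·m·s⁻².
Each option:
  (1) kg·m·s⁻¹
  (2) C·V = s·A·J·C⁻¹ = kg·m²·s⁻²
  (3) kg·s⁻²
  (4) kg·m·s⁻²  ← same
Only (4) matches kg·m·s⁻².

(4)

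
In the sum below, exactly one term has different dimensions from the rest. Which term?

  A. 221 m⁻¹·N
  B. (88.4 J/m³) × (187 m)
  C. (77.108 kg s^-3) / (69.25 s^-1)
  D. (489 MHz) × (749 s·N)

D.

Expand each in SI base units:
  A. N·m⁻¹ = kg·m·s⁻²·m⁻¹ = kg·s⁻²
  B. [kg·m⁻¹·s⁻²] · [m] = kg·s⁻²
  C. [kg·s⁻³] / [s⁻¹] = kg·s⁻²
  D. [s⁻¹] · [kg·m·s⁻¹] = kg·m·s⁻²
All reduce to kg·s⁻² except D., which is kg·m·s⁻².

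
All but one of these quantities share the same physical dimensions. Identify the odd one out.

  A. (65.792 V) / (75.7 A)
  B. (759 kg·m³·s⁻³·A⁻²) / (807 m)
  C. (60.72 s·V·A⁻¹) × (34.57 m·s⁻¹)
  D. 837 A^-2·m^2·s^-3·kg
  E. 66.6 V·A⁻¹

C.

In SI base units:
  A. [kg·m²·s⁻³·A⁻¹] / [A] = kg·m²·s⁻³·A⁻²
  B. [kg·m³·s⁻³·A⁻²] / [m] = kg·m²·s⁻³·A⁻²
  C. [kg·m²·s⁻²·A⁻²] · [m·s⁻¹] = kg·m³·s⁻³·A⁻²
  D. kg·m²·s⁻³·A⁻²
  E. V·A⁻¹ = J·C⁻¹·A⁻¹ = kg·m²·s⁻³·A⁻²
All reduce to kg·m²·s⁻³·A⁻² except C., which is kg·m³·s⁻³·A⁻².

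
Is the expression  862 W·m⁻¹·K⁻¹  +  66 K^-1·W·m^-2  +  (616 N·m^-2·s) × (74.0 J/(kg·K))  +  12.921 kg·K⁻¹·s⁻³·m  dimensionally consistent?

Reduce each to base SI dimensions:
  862 W·m⁻¹·K⁻¹:  W·m⁻¹·K⁻¹ = J·s⁻¹·m⁻¹·K⁻¹ = kg·m·s⁻³·K⁻¹
  66 K^-1·W·m^-2:  W·m⁻²·K⁻¹ = J·s⁻¹·m⁻²·K⁻¹ = kg·s⁻³·K⁻¹
  (616 N·m^-2·s) × (74.0 J/(kg·K)):  [kg·m⁻¹·s⁻¹] · [m²·s⁻²·K⁻¹] = kg·m·s⁻³·K⁻¹
  12.921 kg·K⁻¹·s⁻³·m:  kg·m·s⁻³·K⁻¹
The terms do not share a single dimension (kg·m·s⁻³·K⁻¹ vs kg·s⁻³·K⁻¹).

No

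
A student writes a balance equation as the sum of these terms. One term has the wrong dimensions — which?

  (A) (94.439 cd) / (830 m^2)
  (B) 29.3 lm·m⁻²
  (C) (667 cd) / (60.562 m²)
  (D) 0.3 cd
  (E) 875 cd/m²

Dimensions:
  (A) [cd] / [m²] = m⁻²·cd
  (B) lm·m⁻² = cd·m⁻² = m⁻²·cd
  (C) [cd] / [m²] = m⁻²·cd
  (D) cd
  (E) cd·m⁻² = m⁻²·cd
All reduce to m⁻²·cd except (D), which is cd.

(D)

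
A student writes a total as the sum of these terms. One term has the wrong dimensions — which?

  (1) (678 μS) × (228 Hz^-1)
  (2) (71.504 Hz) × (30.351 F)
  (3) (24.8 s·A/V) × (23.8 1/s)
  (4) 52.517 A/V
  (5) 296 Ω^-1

Dimensions:
  (1) [kg⁻¹·m⁻²·s³·A²] · [s] = kg⁻¹·m⁻²·s⁴·A²
  (2) [s⁻¹] · [kg⁻¹·m⁻²·s⁴·A²] = kg⁻¹·m⁻²·s³·A²
  (3) [kg⁻¹·m⁻²·s⁴·A²] · [s⁻¹] = kg⁻¹·m⁻²·s³·A²
  (4) A·V⁻¹ = A·(J·C⁻¹)⁻¹ = kg⁻¹·m⁻²·s³·A²
  (5) Ω⁻¹ = (V·A⁻¹)⁻¹ = kg⁻¹·m⁻²·s³·A²
All reduce to kg⁻¹·m⁻²·s³·A² except (1), which is kg⁻¹·m⁻²·s⁴·A².

(1)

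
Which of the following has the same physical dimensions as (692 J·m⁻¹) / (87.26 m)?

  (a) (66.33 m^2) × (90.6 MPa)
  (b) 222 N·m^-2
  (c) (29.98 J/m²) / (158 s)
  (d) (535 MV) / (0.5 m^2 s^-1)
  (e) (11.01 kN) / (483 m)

(e)

Reference: [kg·m·s⁻²] / [m] = kg·s⁻².
Each option:
  (a) [m²] · [kg·m⁻¹·s⁻²] = kg·m·s⁻²
  (b) N·m⁻² = kg·m·s⁻²·m⁻² = kg·m⁻¹·s⁻²
  (c) [kg·s⁻²] / [s] = kg·s⁻³
  (d) [kg·m²·s⁻³·A⁻¹] / [m²·s⁻¹] = kg·s⁻²·A⁻¹
  (e) [kg·m·s⁻²] / [m] = kg·s⁻²  ← same
Only (e) matches kg·s⁻².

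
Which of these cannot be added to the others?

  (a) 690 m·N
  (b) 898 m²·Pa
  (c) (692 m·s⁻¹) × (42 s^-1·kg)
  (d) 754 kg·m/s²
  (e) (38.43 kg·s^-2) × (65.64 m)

(a)

Expand each in SI base units:
  (a) N·m = kg·m·s⁻²·m = kg·m²·s⁻²
  (b) Pa·m² = N·m⁻²·m² = kg·m·s⁻²
  (c) [m·s⁻¹] · [kg·s⁻¹] = kg·m·s⁻²
  (d) kg·m·s⁻²
  (e) [kg·s⁻²] · [m] = kg·m·s⁻²
All reduce to kg·m·s⁻² except (a), which is kg·m²·s⁻².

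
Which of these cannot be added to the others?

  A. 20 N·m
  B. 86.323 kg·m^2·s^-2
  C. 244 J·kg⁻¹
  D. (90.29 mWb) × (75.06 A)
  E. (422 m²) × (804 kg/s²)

In SI base units:
  A. N·m = kg·m·s⁻²·m = kg·m²·s⁻²
  B. kg·m²·s⁻²
  C. J·kg⁻¹ = N·m·kg⁻¹ = m²·s⁻²
  D. [kg·m²·s⁻²·A⁻¹] · [A] = kg·m²·s⁻²
  E. [m²] · [kg·s⁻²] = kg·m²·s⁻²
All reduce to kg·m²·s⁻² except C., which is m²·s⁻².

C.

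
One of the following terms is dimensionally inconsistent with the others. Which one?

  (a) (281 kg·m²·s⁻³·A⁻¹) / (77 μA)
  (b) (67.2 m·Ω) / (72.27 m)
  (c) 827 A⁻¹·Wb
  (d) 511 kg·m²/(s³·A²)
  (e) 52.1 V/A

(c)

Reduce each to base SI dimensions:
  (a) [kg·m²·s⁻³·A⁻¹] / [A] = kg·m²·s⁻³·A⁻²
  (b) [kg·m³·s⁻³·A⁻²] / [m] = kg·m²·s⁻³·A⁻²
  (c) Wb·A⁻¹ = V·s·A⁻¹ = kg·m²·s⁻²·A⁻²
  (d) kg·m²·s⁻³·A⁻²
  (e) V·A⁻¹ = J·C⁻¹·A⁻¹ = kg·m²·s⁻³·A⁻²
All reduce to kg·m²·s⁻³·A⁻² except (c), which is kg·m²·s⁻²·A⁻².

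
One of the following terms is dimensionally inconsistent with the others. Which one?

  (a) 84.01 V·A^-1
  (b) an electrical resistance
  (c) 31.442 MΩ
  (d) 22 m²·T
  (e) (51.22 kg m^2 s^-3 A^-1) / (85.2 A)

In SI base units:
  (a) V·A⁻¹ = J·C⁻¹·A⁻¹ = kg·m²·s⁻³·A⁻²
  (b) [electrical resistance] = kg·m²·s⁻³·A⁻²
  (c) Ω = V·A⁻¹ = kg·m²·s⁻³·A⁻²
  (d) T·m² = Wb·m⁻²·m² = kg·m²·s⁻²·A⁻¹
  (e) [kg·m²·s⁻³·A⁻¹] / [A] = kg·m²·s⁻³·A⁻²
All reduce to kg·m²·s⁻³·A⁻² except (d), which is kg·m²·s⁻²·A⁻¹.

(d)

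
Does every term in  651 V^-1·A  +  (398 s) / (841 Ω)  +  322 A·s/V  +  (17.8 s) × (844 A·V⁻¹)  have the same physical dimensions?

No

Reduce each to base SI dimensions:
  651 V^-1·A:  A·V⁻¹ = A·(J·C⁻¹)⁻¹ = kg⁻¹·m⁻²·s³·A²
  (398 s) / (841 Ω):  [s] / [kg·m²·s⁻³·A⁻²] = kg⁻¹·m⁻²·s⁴·A²
  322 A·s/V:  A·s·V⁻¹ = A·s·(J·C⁻¹)⁻¹ = kg⁻¹·m⁻²·s⁴·A²
  (17.8 s) × (844 A·V⁻¹):  [s] · [kg⁻¹·m⁻²·s³·A²] = kg⁻¹·m⁻²·s⁴·A²
The terms do not share a single dimension (kg⁻¹·m⁻²·s³·A² vs kg⁻¹·m⁻²·s⁴·A²).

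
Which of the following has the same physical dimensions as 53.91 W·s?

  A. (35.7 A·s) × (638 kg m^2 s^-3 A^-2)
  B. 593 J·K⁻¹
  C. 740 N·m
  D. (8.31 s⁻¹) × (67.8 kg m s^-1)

C.

Reference: W·s = J·s⁻¹·s = kg·m²·s⁻².
Each option:
  A. [s·A] · [kg·m²·s⁻³·A⁻²] = kg·m²·s⁻²·A⁻¹
  B. J·K⁻¹ = N·m·K⁻¹ = kg·m²·s⁻²·K⁻¹
  C. N·m = kg·m·s⁻²·m = kg·m²·s⁻²  ← same
  D. [s⁻¹] · [kg·m·s⁻¹] = kg·m·s⁻²
Only C. matches kg·m²·s⁻².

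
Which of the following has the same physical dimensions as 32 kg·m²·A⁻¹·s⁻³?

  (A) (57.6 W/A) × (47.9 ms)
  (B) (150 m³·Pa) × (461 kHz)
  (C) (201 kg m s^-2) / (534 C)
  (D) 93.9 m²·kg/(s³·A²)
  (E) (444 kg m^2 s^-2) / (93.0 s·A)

Reference: kg·m²·s⁻³·A⁻¹.
Each option:
  (A) [kg·m²·s⁻³·A⁻¹] · [s] = kg·m²·s⁻²·A⁻¹
  (B) [kg·m²·s⁻²] · [s⁻¹] = kg·m²·s⁻³
  (C) [kg·m·s⁻²] / [s·A] = kg·m·s⁻³·A⁻¹
  (D) kg·m²·s⁻³·A⁻²
  (E) [kg·m²·s⁻²] / [s·A] = kg·m²·s⁻³·A⁻¹  ← same
Only (E) matches kg·m²·s⁻³·A⁻¹.

(E)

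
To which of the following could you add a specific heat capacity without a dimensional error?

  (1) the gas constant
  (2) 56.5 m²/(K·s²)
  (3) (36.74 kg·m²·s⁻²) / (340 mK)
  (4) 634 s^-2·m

(2)

Reference: [specific heat capacity] = m²·s⁻²·K⁻¹.
Each option:
  (1) [gas constant] = kg·m²·s⁻²·K⁻¹·mol⁻¹
  (2) m²·s⁻²·K⁻¹  ← same
  (3) [kg·m²·s⁻²] / [K] = kg·m²·s⁻²·K⁻¹
  (4) m·s⁻²
Only (2) matches m²·s⁻²·K⁻¹.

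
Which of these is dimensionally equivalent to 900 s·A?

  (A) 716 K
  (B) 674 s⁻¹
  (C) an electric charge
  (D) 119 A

Reference: s·A.
Each option:
  (A) K
  (B) s⁻¹
  (C) [electric charge] = s·A  ← same
  (D) A
Only (C) matches s·A.

(C)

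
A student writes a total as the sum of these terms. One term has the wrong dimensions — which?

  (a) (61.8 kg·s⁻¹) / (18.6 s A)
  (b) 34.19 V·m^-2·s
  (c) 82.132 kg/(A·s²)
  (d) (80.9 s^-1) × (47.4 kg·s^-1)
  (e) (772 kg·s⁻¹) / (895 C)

(d)

Dimensions:
  (a) [kg·s⁻¹] / [s·A] = kg·s⁻²·A⁻¹
  (b) V·s·m⁻² = J·C⁻¹·s·m⁻² = kg·s⁻²·A⁻¹
  (c) kg·s⁻²·A⁻¹
  (d) [s⁻¹] · [kg·s⁻¹] = kg·s⁻²
  (e) [kg·s⁻¹] / [s·A] = kg·s⁻²·A⁻¹
All reduce to kg·s⁻²·A⁻¹ except (d), which is kg·s⁻².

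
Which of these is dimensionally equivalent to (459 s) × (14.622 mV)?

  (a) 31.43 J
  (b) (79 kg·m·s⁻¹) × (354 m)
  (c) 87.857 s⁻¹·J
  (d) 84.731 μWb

Reference: [s] · [kg·m²·s⁻³·A⁻¹] = kg·m²·s⁻²·A⁻¹.
Each option:
  (a) J = N·m = kg·m²·s⁻²
  (b) [kg·m·s⁻¹] · [m] = kg·m²·s⁻¹
  (c) J·s⁻¹ = N·m·s⁻¹ = kg·m²·s⁻³
  (d) Wb = V·s = kg·m²·s⁻²·A⁻¹  ← same
Only (d) matches kg·m²·s⁻²·A⁻¹.

(d)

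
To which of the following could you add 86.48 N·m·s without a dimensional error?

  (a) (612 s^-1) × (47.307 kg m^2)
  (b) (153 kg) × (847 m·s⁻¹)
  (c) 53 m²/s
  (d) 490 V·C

(a)

Reference: N·m·s = kg·m·s⁻²·m·s = kg·m²·s⁻¹.
Each option:
  (a) [s⁻¹] · [kg·m²] = kg·m²·s⁻¹  ← same
  (b) [kg] · [m·s⁻¹] = kg·m·s⁻¹
  (c) m²·s⁻¹
  (d) C·V = s·A·J·C⁻¹ = kg·m²·s⁻²
Only (a) matches kg·m²·s⁻¹.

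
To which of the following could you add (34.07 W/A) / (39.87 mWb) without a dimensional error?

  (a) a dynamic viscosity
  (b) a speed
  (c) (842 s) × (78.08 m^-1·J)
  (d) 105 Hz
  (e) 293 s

(d)

Reference: [kg·m²·s⁻³·A⁻¹] / [kg·m²·s⁻²·A⁻¹] = s⁻¹.
Each option:
  (a) [dynamic viscosity] = kg·m⁻¹·s⁻¹
  (b) [speed] = m·s⁻¹
  (c) [s] · [kg·m·s⁻²] = kg·m·s⁻¹
  (d) Hz = s⁻¹  ← same
  (e) s
Only (d) matches s⁻¹.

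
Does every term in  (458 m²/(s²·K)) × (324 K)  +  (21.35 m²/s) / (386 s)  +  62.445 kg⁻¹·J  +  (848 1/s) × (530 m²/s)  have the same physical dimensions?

In SI base units:
  (458 m²/(s²·K)) × (324 K):  [m²·s⁻²·K⁻¹] · [K] = m²·s⁻²
  (21.35 m²/s) / (386 s):  [m²·s⁻¹] / [s] = m²·s⁻²
  62.445 kg⁻¹·J:  J·kg⁻¹ = N·m·kg⁻¹ = m²·s⁻²
  (848 1/s) × (530 m²/s):  [s⁻¹] · [m²·s⁻¹] = m²·s⁻²
Every term reduces to m²·s⁻².

Yes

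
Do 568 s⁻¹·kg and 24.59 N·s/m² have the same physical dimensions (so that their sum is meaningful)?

Reduce each to base SI dimensions:
  568 s⁻¹·kg:  kg·s⁻¹
  24.59 N·s/m²:  N·s·m⁻² = kg·m·s⁻²·s·m⁻² = kg·m⁻¹·s⁻¹
kg·s⁻¹ ≠ kg·m⁻¹·s⁻¹, so they cannot be added.

No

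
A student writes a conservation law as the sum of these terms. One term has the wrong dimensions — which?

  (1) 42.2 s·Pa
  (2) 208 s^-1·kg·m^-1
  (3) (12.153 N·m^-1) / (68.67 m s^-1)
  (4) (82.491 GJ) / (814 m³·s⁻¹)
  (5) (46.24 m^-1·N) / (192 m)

Expand each in SI base units:
  (1) Pa·s = N·m⁻²·s = kg·m⁻¹·s⁻¹
  (2) kg·m⁻¹·s⁻¹
  (3) [kg·s⁻²] / [m·s⁻¹] = kg·m⁻¹·s⁻¹
  (4) [kg·m²·s⁻²] / [m³·s⁻¹] = kg·m⁻¹·s⁻¹
  (5) [kg·s⁻²] / [m] = kg·m⁻¹·s⁻²
All reduce to kg·m⁻¹·s⁻¹ except (5), which is kg·m⁻¹·s⁻².

(5)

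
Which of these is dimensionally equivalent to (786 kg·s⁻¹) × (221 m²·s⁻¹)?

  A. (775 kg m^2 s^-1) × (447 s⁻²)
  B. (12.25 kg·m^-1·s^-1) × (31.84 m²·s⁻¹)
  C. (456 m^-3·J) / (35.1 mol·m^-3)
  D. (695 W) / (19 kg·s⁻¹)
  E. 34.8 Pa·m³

E.

Reference: [kg·s⁻¹] · [m²·s⁻¹] = kg·m²·s⁻².
Each option:
  A. [kg·m²·s⁻¹] · [s⁻²] = kg·m²·s⁻³
  B. [kg·m⁻¹·s⁻¹] · [m²·s⁻¹] = kg·m·s⁻²
  C. [kg·m⁻¹·s⁻²] / [m⁻³·mol] = kg·m²·s⁻²·mol⁻¹
  D. [kg·m²·s⁻³] / [kg·s⁻¹] = m²·s⁻²
  E. Pa·m³ = N·m⁻²·m³ = kg·m²·s⁻²  ← same
Only E. matches kg·m²·s⁻².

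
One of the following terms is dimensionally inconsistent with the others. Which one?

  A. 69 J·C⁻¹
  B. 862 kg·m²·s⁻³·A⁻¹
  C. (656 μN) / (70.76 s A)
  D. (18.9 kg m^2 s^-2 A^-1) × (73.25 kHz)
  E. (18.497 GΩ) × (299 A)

C.

Reduce each to base SI dimensions:
  A. J·C⁻¹ = N·m·(s·A)⁻¹ = kg·m²·s⁻³·A⁻¹
  B. kg·m²·s⁻³·A⁻¹
  C. [kg·m·s⁻²] / [s·A] = kg·m·s⁻³·A⁻¹
  D. [kg·m²·s⁻²·A⁻¹] · [s⁻¹] = kg·m²·s⁻³·A⁻¹
  E. [kg·m²·s⁻³·A⁻²] · [A] = kg·m²·s⁻³·A⁻¹
All reduce to kg·m²·s⁻³·A⁻¹ except C., which is kg·m·s⁻³·A⁻¹.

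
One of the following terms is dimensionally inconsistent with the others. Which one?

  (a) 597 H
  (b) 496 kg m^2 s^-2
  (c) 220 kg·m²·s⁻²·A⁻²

Expand each in SI base units:
  (a) H = V·s·A⁻¹ = kg·m²·s⁻²·A⁻²
  (b) kg·m²·s⁻²
  (c) kg·m²·s⁻²·A⁻²
All reduce to kg·m²·s⁻²·A⁻² except (b), which is kg·m²·s⁻².

(b)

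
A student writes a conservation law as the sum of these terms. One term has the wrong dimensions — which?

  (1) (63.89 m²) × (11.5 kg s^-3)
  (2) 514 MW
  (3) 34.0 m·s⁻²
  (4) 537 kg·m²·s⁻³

(3)

In SI base units:
  (1) [m²] · [kg·s⁻³] = kg·m²·s⁻³
  (2) W = J·s⁻¹ = kg·m²·s⁻³
  (3) m·s⁻²
  (4) kg·m²·s⁻³
All reduce to kg·m²·s⁻³ except (3), which is m·s⁻².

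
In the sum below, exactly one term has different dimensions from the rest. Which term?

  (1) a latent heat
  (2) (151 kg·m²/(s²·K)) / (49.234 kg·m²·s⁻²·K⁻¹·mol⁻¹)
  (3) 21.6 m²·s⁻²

Work out the base dimensions of each:
  (1) [latent heat] = m²·s⁻²
  (2) [kg·m²·s⁻²·K⁻¹] / [kg·m²·s⁻²·K⁻¹·mol⁻¹] = mol
  (3) m²·s⁻²
All reduce to m²·s⁻² except (2), which is mol.

(2)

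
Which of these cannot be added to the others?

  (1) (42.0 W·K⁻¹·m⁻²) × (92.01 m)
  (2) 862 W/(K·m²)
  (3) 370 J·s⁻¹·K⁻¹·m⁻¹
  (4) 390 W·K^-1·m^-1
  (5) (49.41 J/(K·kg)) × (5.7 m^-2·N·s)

(2)

Work out the base dimensions of each:
  (1) [kg·s⁻³·K⁻¹] · [m] = kg·m·s⁻³·K⁻¹
  (2) W·m⁻²·K⁻¹ = J·s⁻¹·m⁻²·K⁻¹ = kg·s⁻³·K⁻¹
  (3) J·s⁻¹·m⁻¹·K⁻¹ = N·m·s⁻¹·m⁻¹·K⁻¹ = kg·m·s⁻³·K⁻¹
  (4) W·m⁻¹·K⁻¹ = J·s⁻¹·m⁻¹·K⁻¹ = kg·m·s⁻³·K⁻¹
  (5) [m²·s⁻²·K⁻¹] · [kg·m⁻¹·s⁻¹] = kg·m·s⁻³·K⁻¹
All reduce to kg·m·s⁻³·K⁻¹ except (2), which is kg·s⁻³·K⁻¹.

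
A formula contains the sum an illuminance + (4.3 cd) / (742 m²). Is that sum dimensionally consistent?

In SI base units:
  an illuminance:  [illuminance] = m⁻²·cd
  (4.3 cd) / (742 m²):  [cd] / [m²] = m⁻²·cd
Both are m⁻²·cd, so they have the same dimensions and can be added.

Yes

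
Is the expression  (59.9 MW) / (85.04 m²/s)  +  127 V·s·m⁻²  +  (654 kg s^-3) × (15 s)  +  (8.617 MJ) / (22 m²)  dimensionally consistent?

Work out the base dimensions of each:
  (59.9 MW) / (85.04 m²/s):  [kg·m²·s⁻³] / [m²·s⁻¹] = kg·s⁻²
  127 V·s·m⁻²:  V·s·m⁻² = J·C⁻¹·s·m⁻² = kg·s⁻²·A⁻¹
  (654 kg s^-3) × (15 s):  [kg·s⁻³] · [s] = kg·s⁻²
  (8.617 MJ) / (22 m²):  [kg·m²·s⁻²] / [m²] = kg·s⁻²
The terms do not share a single dimension (kg·s⁻² vs kg·s⁻²·A⁻¹).

No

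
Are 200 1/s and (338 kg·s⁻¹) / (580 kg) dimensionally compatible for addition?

Work out the base dimensions of each:
  200 1/s:  s⁻¹
  (338 kg·s⁻¹) / (580 kg):  [kg·s⁻¹] / [kg] = s⁻¹
Both are s⁻¹, so they have the same dimensions and can be added.

Yes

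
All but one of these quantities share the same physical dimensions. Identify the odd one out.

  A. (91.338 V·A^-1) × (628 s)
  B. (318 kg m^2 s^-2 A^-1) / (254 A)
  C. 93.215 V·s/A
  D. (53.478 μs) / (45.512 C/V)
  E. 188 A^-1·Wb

Work out the base dimensions of each:
  A. [kg·m²·s⁻³·A⁻²] · [s] = kg·m²·s⁻²·A⁻²
  B. [kg·m²·s⁻²·A⁻¹] / [A] = kg·m²·s⁻²·A⁻²
  C. V·s·A⁻¹ = J·C⁻¹·s·A⁻¹ = kg·m²·s⁻²·A⁻²
  D. [s] / [kg⁻¹·m⁻²·s⁴·A²] = kg·m²·s⁻³·A⁻²
  E. Wb·A⁻¹ = V·s·A⁻¹ = kg·m²·s⁻²·A⁻²
All reduce to kg·m²·s⁻²·A⁻² except D., which is kg·m²·s⁻³·A⁻².

D.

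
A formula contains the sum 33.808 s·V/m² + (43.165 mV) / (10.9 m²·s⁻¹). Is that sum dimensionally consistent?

Yes

Expand each in SI base units:
  33.808 s·V/m²:  V·s·m⁻² = J·C⁻¹·s·m⁻² = kg·s⁻²·A⁻¹
  (43.165 mV) / (10.9 m²·s⁻¹):  [kg·m²·s⁻³·A⁻¹] / [m²·s⁻¹] = kg·s⁻²·A⁻¹
Both are kg·s⁻²·A⁻¹, so they have the same dimensions and can be added.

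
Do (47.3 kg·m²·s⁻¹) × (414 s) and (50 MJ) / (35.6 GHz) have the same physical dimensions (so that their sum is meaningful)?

Work out the base dimensions of each:
  (47.3 kg·m²·s⁻¹) × (414 s):  [kg·m²·s⁻¹] · [s] = kg·m²
  (50 MJ) / (35.6 GHz):  [kg·m²·s⁻²] / [s⁻¹] = kg·m²·s⁻¹
kg·m² ≠ kg·m²·s⁻¹, so they cannot be added.

No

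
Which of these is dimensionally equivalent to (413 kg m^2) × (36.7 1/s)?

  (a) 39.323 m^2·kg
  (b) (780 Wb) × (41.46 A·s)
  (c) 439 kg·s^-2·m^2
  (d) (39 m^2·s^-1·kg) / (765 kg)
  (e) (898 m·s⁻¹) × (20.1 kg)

(b)

Reference: [kg·m²] · [s⁻¹] = kg·m²·s⁻¹.
Each option:
  (a) kg·m²
  (b) [kg·m²·s⁻²·A⁻¹] · [s·A] = kg·m²·s⁻¹  ← same
  (c) kg·m²·s⁻²
  (d) [kg·m²·s⁻¹] / [kg] = m²·s⁻¹
  (e) [m·s⁻¹] · [kg] = kg·m·s⁻¹
Only (b) matches kg·m²·s⁻¹.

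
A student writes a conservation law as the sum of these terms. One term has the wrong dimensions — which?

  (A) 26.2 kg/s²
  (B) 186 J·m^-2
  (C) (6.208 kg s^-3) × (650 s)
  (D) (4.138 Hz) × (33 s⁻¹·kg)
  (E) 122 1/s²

Reduce each to base SI dimensions:
  (A) kg·s⁻²
  (B) J·m⁻² = N·m·m⁻² = kg·s⁻²
  (C) [kg·s⁻³] · [s] = kg·s⁻²
  (D) [s⁻¹] · [kg·s⁻¹] = kg·s⁻²
  (E) s⁻²
All reduce to kg·s⁻² except (E), which is s⁻².

(E)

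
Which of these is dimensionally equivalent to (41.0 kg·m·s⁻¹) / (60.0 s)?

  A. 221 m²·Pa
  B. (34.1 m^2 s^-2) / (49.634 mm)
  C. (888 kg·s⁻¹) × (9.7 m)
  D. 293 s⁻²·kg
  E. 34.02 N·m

Reference: [kg·m·s⁻¹] / [s] = kg·m·s⁻².
Each option:
  A. Pa·m² = N·m⁻²·m² = kg·m·s⁻²  ← same
  B. [m²·s⁻²] / [m] = m·s⁻²
  C. [kg·s⁻¹] · [m] = kg·m·s⁻¹
  D. kg·s⁻²
  E. N·m = kg·m·s⁻²·m = kg·m²·s⁻²
Only A. matches kg·m·s⁻².

A.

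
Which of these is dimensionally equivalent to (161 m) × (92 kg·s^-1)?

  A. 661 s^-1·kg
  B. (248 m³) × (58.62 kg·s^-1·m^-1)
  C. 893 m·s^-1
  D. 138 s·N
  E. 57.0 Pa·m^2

D.

Reference: [m] · [kg·s⁻¹] = kg·m·s⁻¹.
Each option:
  A. kg·s⁻¹
  B. [m³] · [kg·m⁻¹·s⁻¹] = kg·m²·s⁻¹
  C. m·s⁻¹
  D. N·s = kg·m·s⁻²·s = kg·m·s⁻¹  ← same
  E. Pa·m² = N·m⁻²·m² = kg·m·s⁻²
Only D. matches kg·m·s⁻¹.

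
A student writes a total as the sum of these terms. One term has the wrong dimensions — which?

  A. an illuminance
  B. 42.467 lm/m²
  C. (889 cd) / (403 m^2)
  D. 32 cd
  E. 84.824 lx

D.

In SI base units:
  A. [illuminance] = m⁻²·cd
  B. lm·m⁻² = cd·m⁻² = m⁻²·cd
  C. [cd] / [m²] = m⁻²·cd
  D. cd
  E. lx = lm·m⁻² = m⁻²·cd
All reduce to m⁻²·cd except D., which is cd.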